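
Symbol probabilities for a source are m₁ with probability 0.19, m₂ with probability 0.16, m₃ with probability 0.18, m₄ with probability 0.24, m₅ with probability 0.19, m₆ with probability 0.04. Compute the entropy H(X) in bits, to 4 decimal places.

2.4587 bits

H = −Σ pᵢ log₂ pᵢ.
−0.19·log₂(0.19) = 0.4552
−0.16·log₂(0.16) = 0.4230
−0.18·log₂(0.18) = 0.4453
−0.24·log₂(0.24) = 0.4941
−0.19·log₂(0.19) = 0.4552
−0.04·log₂(0.04) = 0.1858
Sum ≈ 2.4587 → 2.4587 bits.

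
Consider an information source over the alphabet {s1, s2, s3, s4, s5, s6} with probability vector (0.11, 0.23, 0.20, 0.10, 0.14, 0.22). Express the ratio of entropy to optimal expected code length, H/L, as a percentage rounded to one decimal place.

Entropy H = −Σ p log₂ p ≈ 2.5122 bits.
Huffman merges: 1/10+11/100→21/100; 7/50+1/5→17/50; 21/100+11/50→43/100; 23/100+17/50→57/100; 43/100+57/100→1. L = 51/20 ≈ 2.5500.
Efficiency = H/L = 2.5122/2.5500 = 98.5%.

98.5%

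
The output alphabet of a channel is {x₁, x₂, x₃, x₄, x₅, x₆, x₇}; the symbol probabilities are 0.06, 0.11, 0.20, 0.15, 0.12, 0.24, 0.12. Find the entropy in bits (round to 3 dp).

2.697 bits

H = −Σ pᵢ log₂ pᵢ.
−0.06·log₂(0.06) = 0.2435
−0.11·log₂(0.11) = 0.3503
−0.20·log₂(0.20) = 0.4644
−0.15·log₂(0.15) = 0.4105
−0.12·log₂(0.12) = 0.3671
−0.24·log₂(0.24) = 0.4941
−0.12·log₂(0.12) = 0.3671
Sum ≈ 2.6970 → 2.697 bits.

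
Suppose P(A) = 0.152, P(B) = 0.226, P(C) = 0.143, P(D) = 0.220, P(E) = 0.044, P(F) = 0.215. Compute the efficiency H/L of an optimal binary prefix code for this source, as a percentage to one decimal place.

97.2%

Entropy H = −Σ p log₂ p ≈ 2.4549 bits.
Huffman merges: 11/250+143/1000→187/1000; 19/125+187/1000→339/1000; 43/200+11/50→87/200; 113/500+339/1000→113/200; 87/200+113/200→1. L = 1263/500 ≈ 2.5260.
Efficiency = H/L = 2.4549/2.5260 = 97.2%.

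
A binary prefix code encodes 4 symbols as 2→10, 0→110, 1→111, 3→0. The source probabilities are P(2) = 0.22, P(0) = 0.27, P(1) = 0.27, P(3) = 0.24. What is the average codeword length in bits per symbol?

2.3 bits/symbol

L̄ = Σ pᵢ·ℓᵢ = 0.22·2 + 0.27·3 + 0.27·3 + 0.24·1 = 2.3 bits/symbol.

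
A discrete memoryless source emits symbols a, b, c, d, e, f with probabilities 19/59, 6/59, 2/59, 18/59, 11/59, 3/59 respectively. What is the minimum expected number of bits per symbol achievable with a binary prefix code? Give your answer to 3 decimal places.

2.271 bits/symbol

Repeatedly combine the two least-probable nodes; the expected code length is the sum of the merged weights.
merge 2/59 + 3/59 → 5/59
merge 5/59 + 6/59 → 11/59
merge 11/59 + 11/59 → 22/59
merge 18/59 + 19/59 → 37/59
merge 22/59 + 37/59 → 1
L = 5/59 + 11/59 + 22/59 + 37/59 + 1 = 134/59 ≈ 2.271 bits/symbol.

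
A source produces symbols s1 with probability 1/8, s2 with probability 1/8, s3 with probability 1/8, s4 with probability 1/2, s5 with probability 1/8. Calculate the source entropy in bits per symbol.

2 bits

Each probability is a power of 1/2, so log₂(1/p) is an integer.
H = Σ p·log₂(1/p) = 1/8·3 + 1/8·3 + 1/8·3 + 1/2·1 + 1/8·3 = 2 bits.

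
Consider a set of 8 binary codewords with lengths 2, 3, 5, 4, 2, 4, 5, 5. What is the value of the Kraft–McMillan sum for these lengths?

0.84375

With common denominator 2^5 = 32: Σ 2^(−ℓᵢ) = 8/32 + 4/32 + 1/32 + 2/32 + 8/32 + 2/32 + 1/32 + 1/32 = 27/32 = 0.84375.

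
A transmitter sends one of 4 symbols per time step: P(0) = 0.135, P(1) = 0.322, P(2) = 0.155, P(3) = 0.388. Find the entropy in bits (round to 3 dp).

H = −Σ pᵢ log₂ pᵢ.
−0.135·log₂(0.135) = 0.3900
−0.322·log₂(0.322) = 0.5264
−0.155·log₂(0.155) = 0.4169
−0.388·log₂(0.388) = 0.5300
Sum ≈ 1.8633 → 1.863 bits.

1.863 bits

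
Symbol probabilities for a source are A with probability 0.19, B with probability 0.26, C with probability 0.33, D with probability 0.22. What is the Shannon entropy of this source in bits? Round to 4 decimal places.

H = −Σ pᵢ log₂ pᵢ.
−0.19·log₂(0.19) = 0.4552
−0.26·log₂(0.26) = 0.5053
−0.33·log₂(0.33) = 0.5278
−0.22·log₂(0.22) = 0.4806
Sum ≈ 1.9689 → 1.9689 bits.

1.9689 bits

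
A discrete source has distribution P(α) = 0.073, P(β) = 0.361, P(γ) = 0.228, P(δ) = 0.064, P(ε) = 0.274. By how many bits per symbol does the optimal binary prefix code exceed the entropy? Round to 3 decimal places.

Entropy H = −Σ p log₂ p ≈ 2.0582 bits.
Huffman merges: 8/125+73/1000→137/1000; 137/1000+57/250→73/200; 137/500+361/1000→127/200; 73/200+127/200→1. L = 2137/1000 ≈ 2.1370.
L − H = 2.1370 − 2.0582 = 0.079 bits.

0.079 bits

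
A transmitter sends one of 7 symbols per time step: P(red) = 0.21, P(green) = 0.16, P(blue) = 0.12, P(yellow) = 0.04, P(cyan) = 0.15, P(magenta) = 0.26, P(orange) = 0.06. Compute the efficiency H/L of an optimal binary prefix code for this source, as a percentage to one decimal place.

Entropy H = −Σ p log₂ p ≈ 2.6080 bits.
Huffman merges: 1/25+3/50→1/10; 1/10+3/25→11/50; 3/20+4/25→31/100; 21/100+11/50→43/100; 13/50+31/100→57/100; 43/100+57/100→1. L = 263/100 ≈ 2.6300.
Efficiency = H/L = 2.6080/2.6300 = 99.2%.

99.2%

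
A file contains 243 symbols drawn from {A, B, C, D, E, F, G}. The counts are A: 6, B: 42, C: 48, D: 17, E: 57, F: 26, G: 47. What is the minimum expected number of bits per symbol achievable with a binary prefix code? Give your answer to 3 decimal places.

Probabilities are the counts divided by 243.
Repeatedly combine the two least-probable nodes; the expected code length is the sum of the merged weights.
merge 2/81 + 17/243 → 23/243
merge 23/243 + 26/243 → 49/243
merge 14/81 + 47/243 → 89/243
merge 16/81 + 49/243 → 97/243
merge 19/81 + 89/243 → 146/243
merge 97/243 + 146/243 → 1
L = 23/243 + 49/243 + 89/243 + 97/243 + 146/243 + 1 = 647/243 ≈ 2.663 bits/symbol.

2.663 bits/symbol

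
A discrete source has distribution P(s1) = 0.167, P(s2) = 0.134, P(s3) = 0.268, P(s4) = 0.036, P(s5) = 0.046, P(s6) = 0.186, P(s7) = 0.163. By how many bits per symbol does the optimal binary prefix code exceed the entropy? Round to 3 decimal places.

0.044 bits

Entropy H = −Σ p log₂ p ≈ 2.5838 bits.
Huffman merges: 9/250+23/500→41/500; 41/500+67/500→27/125; 163/1000+167/1000→33/100; 93/500+27/125→201/500; 67/250+33/100→299/500; 201/500+299/500→1. L = 657/250 ≈ 2.6280.
L − H = 2.6280 − 2.5838 = 0.044 bits.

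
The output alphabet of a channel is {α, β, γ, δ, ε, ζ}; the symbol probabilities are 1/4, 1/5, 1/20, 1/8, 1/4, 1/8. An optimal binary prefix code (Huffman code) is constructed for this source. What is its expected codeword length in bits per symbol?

Repeatedly combine the two least-probable nodes; the expected code length is the sum of the merged weights.
merge 1/20 + 1/8 → 7/40
merge 1/8 + 7/40 → 3/10
merge 1/5 + 1/4 → 9/20
merge 1/4 + 3/10 → 11/20
merge 9/20 + 11/20 → 1
L = 7/40 + 3/10 + 9/20 + 11/20 + 1 = 99/40 = 2.475 bits/symbol.

2.475 bits/symbol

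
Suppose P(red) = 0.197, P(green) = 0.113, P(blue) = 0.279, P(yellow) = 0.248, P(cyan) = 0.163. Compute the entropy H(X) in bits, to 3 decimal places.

H = −Σ pᵢ log₂ pᵢ.
−0.197·log₂(0.197) = 0.4617
−0.113·log₂(0.113) = 0.3555
−0.279·log₂(0.279) = 0.5138
−0.248·log₂(0.248) = 0.4989
−0.163·log₂(0.163) = 0.4266
Sum ≈ 2.2564 → 2.256 bits.

2.256 bits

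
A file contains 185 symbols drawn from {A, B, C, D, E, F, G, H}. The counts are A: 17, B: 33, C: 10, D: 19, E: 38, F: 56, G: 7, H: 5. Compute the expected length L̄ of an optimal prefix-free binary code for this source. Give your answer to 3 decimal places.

Probabilities are the counts divided by 185.
Repeatedly combine the two least-probable nodes; the expected code length is the sum of the merged weights.
merge 1/37 + 7/185 → 12/185
merge 2/37 + 12/185 → 22/185
merge 17/185 + 19/185 → 36/185
merge 22/185 + 33/185 → 11/37
merge 36/185 + 38/185 → 2/5
merge 11/37 + 56/185 → 3/5
merge 2/5 + 3/5 → 1
L = 12/185 + 22/185 + 36/185 + 11/37 + 2/5 + 3/5 + 1 = 99/37 ≈ 2.676 bits/symbol.

2.676 bits/symbol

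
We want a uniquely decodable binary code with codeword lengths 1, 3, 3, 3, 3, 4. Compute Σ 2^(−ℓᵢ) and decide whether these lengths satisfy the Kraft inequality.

With common denominator 2^4 = 16: Σ 2^(−ℓᵢ) = 8/16 + 2/16 + 2/16 + 2/16 + 2/16 + 1/16 = 17/16 = 1.0625.
Kraft's inequality requires Σ ≤ 1; here Σ = 1.0625 > 1, so no such prefix code exists.

1.0625; no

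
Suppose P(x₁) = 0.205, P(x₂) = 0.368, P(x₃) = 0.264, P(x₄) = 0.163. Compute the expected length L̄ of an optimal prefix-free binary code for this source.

2 bits/symbol

Repeatedly combine the two least-probable nodes; the expected code length is the sum of the merged weights.
merge 163/1000 + 41/200 → 46/125
merge 33/125 + 46/125 → 79/125
merge 46/125 + 79/125 → 1
L = 46/125 + 79/125 + 1 = 2 bits/symbol.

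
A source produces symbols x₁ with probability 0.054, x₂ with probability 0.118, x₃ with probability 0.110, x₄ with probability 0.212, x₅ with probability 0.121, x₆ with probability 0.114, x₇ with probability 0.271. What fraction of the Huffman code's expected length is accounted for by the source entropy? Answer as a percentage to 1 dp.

98.9%

Entropy H = −Σ p log₂ p ≈ 2.6522 bits.
Huffman merges: 27/500+11/100→41/250; 57/500+59/500→29/125; 121/1000+41/250→57/200; 53/250+29/125→111/250; 271/1000+57/200→139/250; 111/250+139/250→1. L = 2681/1000 ≈ 2.6810.
Efficiency = H/L = 2.6522/2.6810 = 98.9%.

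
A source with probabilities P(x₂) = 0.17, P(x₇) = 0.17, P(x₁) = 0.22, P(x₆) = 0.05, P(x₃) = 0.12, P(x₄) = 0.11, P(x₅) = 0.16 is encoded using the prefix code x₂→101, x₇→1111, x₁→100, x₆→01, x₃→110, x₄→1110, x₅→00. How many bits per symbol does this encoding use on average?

3.07 bits/symbol

L̄ = Σ pᵢ·ℓᵢ = 0.17·3 + 0.17·4 + 0.22·3 + 0.05·2 + 0.12·3 + 0.11·4 + 0.16·2 = 3.07 bits/symbol.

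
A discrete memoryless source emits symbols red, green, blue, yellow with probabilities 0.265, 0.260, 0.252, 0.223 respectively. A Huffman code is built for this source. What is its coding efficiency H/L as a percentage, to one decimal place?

Entropy H = −Σ p log₂ p ≈ 1.9969 bits.
Huffman merges: 223/1000+63/250→19/40; 13/50+53/200→21/40; 19/40+21/40→1. L = 2 ≈ 2.0000.
Efficiency = H/L = 1.9969/2.0000 = 99.8%.

99.8%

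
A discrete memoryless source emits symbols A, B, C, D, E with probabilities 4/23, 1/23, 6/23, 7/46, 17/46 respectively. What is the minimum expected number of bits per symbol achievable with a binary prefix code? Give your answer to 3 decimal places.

2.196 bits/symbol

Repeatedly combine the two least-probable nodes; the expected code length is the sum of the merged weights.
merge 1/23 + 7/46 → 9/46
merge 4/23 + 9/46 → 17/46
merge 6/23 + 17/46 → 29/46
merge 17/46 + 29/46 → 1
L = 9/46 + 17/46 + 29/46 + 1 = 101/46 ≈ 2.196 bits/symbol.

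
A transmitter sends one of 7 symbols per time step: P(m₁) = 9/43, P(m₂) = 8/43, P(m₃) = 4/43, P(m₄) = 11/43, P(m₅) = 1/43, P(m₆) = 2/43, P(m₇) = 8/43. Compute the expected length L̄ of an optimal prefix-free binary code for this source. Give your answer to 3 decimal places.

Repeatedly combine the two least-probable nodes; the expected code length is the sum of the merged weights.
merge 1/43 + 2/43 → 3/43
merge 3/43 + 4/43 → 7/43
merge 7/43 + 8/43 → 15/43
merge 8/43 + 9/43 → 17/43
merge 11/43 + 15/43 → 26/43
merge 17/43 + 26/43 → 1
L = 3/43 + 7/43 + 15/43 + 17/43 + 26/43 + 1 = 111/43 ≈ 2.581 bits/symbol.

2.581 bits/symbol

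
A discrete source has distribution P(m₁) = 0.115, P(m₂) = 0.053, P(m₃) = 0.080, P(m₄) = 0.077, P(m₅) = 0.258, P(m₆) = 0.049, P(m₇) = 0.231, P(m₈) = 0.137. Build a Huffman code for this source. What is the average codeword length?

Repeatedly combine the two least-probable nodes; the expected code length is the sum of the merged weights.
merge 49/1000 + 53/1000 → 51/500
merge 77/1000 + 2/25 → 157/1000
merge 51/500 + 23/200 → 217/1000
merge 137/1000 + 157/1000 → 147/500
merge 217/1000 + 231/1000 → 56/125
merge 129/500 + 147/500 → 69/125
merge 56/125 + 69/125 → 1
L = 51/500 + 157/1000 + 217/1000 + 147/500 + 56/125 + 69/125 + 1 = 277/100 = 2.77 bits/symbol.

2.77 bits/symbol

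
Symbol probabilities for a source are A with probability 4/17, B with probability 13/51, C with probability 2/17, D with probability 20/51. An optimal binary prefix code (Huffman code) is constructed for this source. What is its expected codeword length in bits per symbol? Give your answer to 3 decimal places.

1.961 bits/symbol

Repeatedly combine the two least-probable nodes; the expected code length is the sum of the merged weights.
merge 2/17 + 4/17 → 6/17
merge 13/51 + 6/17 → 31/51
merge 20/51 + 31/51 → 1
L = 6/17 + 31/51 + 1 = 100/51 ≈ 1.961 bits/symbol.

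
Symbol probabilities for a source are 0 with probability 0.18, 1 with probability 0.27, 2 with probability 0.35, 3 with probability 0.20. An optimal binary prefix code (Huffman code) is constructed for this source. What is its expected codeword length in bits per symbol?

Repeatedly combine the two least-probable nodes; the expected code length is the sum of the merged weights.
merge 9/50 + 1/5 → 19/50
merge 27/100 + 7/20 → 31/50
merge 19/50 + 31/50 → 1
L = 19/50 + 31/50 + 1 = 2 bits/symbol.

2 bits/symbol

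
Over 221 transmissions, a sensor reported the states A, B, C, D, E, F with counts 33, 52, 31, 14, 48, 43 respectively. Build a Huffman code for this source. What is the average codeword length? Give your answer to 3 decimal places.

2.548 bits/symbol

Probabilities are the counts divided by 221.
Repeatedly combine the two least-probable nodes; the expected code length is the sum of the merged weights.
merge 14/221 + 31/221 → 45/221
merge 33/221 + 43/221 → 76/221
merge 45/221 + 48/221 → 93/221
merge 4/17 + 76/221 → 128/221
merge 93/221 + 128/221 → 1
L = 45/221 + 76/221 + 93/221 + 128/221 + 1 = 563/221 ≈ 2.548 bits/symbol.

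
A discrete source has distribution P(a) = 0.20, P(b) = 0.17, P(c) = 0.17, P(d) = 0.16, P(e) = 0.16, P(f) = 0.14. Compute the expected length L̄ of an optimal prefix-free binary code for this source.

Repeatedly combine the two least-probable nodes; the expected code length is the sum of the merged weights.
merge 7/50 + 4/25 → 3/10
merge 4/25 + 17/100 → 33/100
merge 17/100 + 1/5 → 37/100
merge 3/10 + 33/100 → 63/100
merge 37/100 + 63/100 → 1
L = 3/10 + 33/100 + 37/100 + 63/100 + 1 = 263/100 = 2.63 bits/symbol.

2.63 bits/symbol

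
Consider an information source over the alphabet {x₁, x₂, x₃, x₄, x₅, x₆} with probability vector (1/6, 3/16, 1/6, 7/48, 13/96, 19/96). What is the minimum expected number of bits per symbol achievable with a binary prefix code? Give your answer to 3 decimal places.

Repeatedly combine the two least-probable nodes; the expected code length is the sum of the merged weights.
merge 13/96 + 7/48 → 9/32
merge 1/6 + 1/6 → 1/3
merge 3/16 + 19/96 → 37/96
merge 9/32 + 1/3 → 59/96
merge 37/96 + 59/96 → 1
L = 9/32 + 1/3 + 37/96 + 59/96 + 1 = 251/96 ≈ 2.615 bits/symbol.

2.615 bits/symbol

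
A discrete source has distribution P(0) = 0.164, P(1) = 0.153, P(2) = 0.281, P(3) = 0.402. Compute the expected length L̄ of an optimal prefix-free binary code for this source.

Repeatedly combine the two least-probable nodes; the expected code length is the sum of the merged weights.
merge 153/1000 + 41/250 → 317/1000
merge 281/1000 + 317/1000 → 299/500
merge 201/500 + 299/500 → 1
L = 317/1000 + 299/500 + 1 = 383/200 = 1.915 bits/symbol.

1.915 bits/symbol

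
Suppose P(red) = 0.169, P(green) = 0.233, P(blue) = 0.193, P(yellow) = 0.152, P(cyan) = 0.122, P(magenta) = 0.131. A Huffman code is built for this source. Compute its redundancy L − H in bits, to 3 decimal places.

Entropy H = −Σ p log₂ p ≈ 2.5487 bits.
Huffman merges: 61/500+131/1000→253/1000; 19/125+169/1000→321/1000; 193/1000+233/1000→213/500; 253/1000+321/1000→287/500; 213/500+287/500→1. L = 1287/500 ≈ 2.5740.
L − H = 2.5740 − 2.5487 = 0.025 bits.

0.025 bits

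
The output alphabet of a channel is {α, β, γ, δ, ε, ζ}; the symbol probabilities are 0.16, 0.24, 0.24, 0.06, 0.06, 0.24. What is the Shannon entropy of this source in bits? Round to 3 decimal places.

H = −Σ pᵢ log₂ pᵢ.
−0.16·log₂(0.16) = 0.4230
−0.24·log₂(0.24) = 0.4941
−0.24·log₂(0.24) = 0.4941
−0.06·log₂(0.06) = 0.2435
−0.06·log₂(0.06) = 0.2435
−0.24·log₂(0.24) = 0.4941
Sum ≈ 2.3925 → 2.392 bits.

2.392 bits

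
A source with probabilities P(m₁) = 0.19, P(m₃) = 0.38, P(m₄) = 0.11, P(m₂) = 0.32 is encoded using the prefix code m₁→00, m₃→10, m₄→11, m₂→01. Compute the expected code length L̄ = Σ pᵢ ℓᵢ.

2 bits/symbol

L̄ = Σ pᵢ·ℓᵢ = 0.19·2 + 0.38·2 + 0.11·2 + 0.32·2 = 2 bits/symbol.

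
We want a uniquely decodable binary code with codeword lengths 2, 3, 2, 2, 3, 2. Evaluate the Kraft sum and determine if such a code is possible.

1.25; no

With common denominator 2^3 = 8: Σ 2^(−ℓᵢ) = 2/8 + 1/8 + 2/8 + 2/8 + 1/8 + 2/8 = 10/8 = 1.25.
Kraft's inequality requires Σ ≤ 1; here Σ = 1.25 > 1, so no such prefix code exists.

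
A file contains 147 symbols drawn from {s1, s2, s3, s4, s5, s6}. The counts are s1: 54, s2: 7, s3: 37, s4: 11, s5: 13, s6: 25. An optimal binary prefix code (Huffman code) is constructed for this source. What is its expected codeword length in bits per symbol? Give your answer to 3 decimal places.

Probabilities are the counts divided by 147.
Repeatedly combine the two least-probable nodes; the expected code length is the sum of the merged weights.
merge 1/21 + 11/147 → 6/49
merge 13/147 + 6/49 → 31/147
merge 25/147 + 31/147 → 8/21
merge 37/147 + 18/49 → 13/21
merge 8/21 + 13/21 → 1
L = 6/49 + 31/147 + 8/21 + 13/21 + 1 = 7/3 ≈ 2.333 bits/symbol.

2.333 bits/symbol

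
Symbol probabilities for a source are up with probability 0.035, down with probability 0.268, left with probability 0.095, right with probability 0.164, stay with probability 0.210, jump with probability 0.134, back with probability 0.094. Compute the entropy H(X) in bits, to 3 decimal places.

H = −Σ pᵢ log₂ pᵢ.
−0.035·log₂(0.035) = 0.1693
−0.268·log₂(0.268) = 0.5091
−0.095·log₂(0.095) = 0.3226
−0.164·log₂(0.164) = 0.4278
−0.210·log₂(0.210) = 0.4728
−0.134·log₂(0.134) = 0.3886
−0.094·log₂(0.094) = 0.3207
Sum ≈ 2.6108 → 2.611 bits.

2.611 bits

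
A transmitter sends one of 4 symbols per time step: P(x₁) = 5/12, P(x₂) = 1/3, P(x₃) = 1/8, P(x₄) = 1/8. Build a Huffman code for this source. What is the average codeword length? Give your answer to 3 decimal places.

Repeatedly combine the two least-probable nodes; the expected code length is the sum of the merged weights.
merge 1/8 + 1/8 → 1/4
merge 1/4 + 1/3 → 7/12
merge 5/12 + 7/12 → 1
L = 1/4 + 7/12 + 1 = 11/6 ≈ 1.833 bits/symbol.

1.833 bits/symbol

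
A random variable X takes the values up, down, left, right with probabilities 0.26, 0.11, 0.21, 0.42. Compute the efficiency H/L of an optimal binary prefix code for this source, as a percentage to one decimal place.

Entropy H = −Σ p log₂ p ≈ 1.8540 bits.
Huffman merges: 11/100+21/100→8/25; 13/50+8/25→29/50; 21/50+29/50→1. L = 19/10 ≈ 1.9000.
Efficiency = H/L = 1.8540/1.9000 = 97.6%.

97.6%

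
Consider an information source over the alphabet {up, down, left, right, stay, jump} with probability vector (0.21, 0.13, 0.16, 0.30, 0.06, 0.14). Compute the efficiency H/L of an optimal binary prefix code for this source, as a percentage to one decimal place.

98.0%

Entropy H = −Σ p log₂ p ≈ 2.4402 bits.
Huffman merges: 3/50+13/100→19/100; 7/50+4/25→3/10; 19/100+21/100→2/5; 3/10+3/10→3/5; 2/5+3/5→1. L = 249/100 ≈ 2.4900.
Efficiency = H/L = 2.4402/2.4900 = 98.0%.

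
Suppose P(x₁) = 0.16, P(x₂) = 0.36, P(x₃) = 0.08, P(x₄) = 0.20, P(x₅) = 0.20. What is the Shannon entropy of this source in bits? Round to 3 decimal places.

H = −Σ pᵢ log₂ pᵢ.
−0.16·log₂(0.16) = 0.4230
−0.36·log₂(0.36) = 0.5306
−0.08·log₂(0.08) = 0.2915
−0.20·log₂(0.20) = 0.4644
−0.20·log₂(0.20) = 0.4644
Sum ≈ 2.1739 → 2.174 bits.

2.174 bits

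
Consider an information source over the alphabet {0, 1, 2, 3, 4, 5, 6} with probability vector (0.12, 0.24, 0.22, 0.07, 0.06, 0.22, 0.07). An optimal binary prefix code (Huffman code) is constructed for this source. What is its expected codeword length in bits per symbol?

2.64 bits/symbol

Repeatedly combine the two least-probable nodes; the expected code length is the sum of the merged weights.
merge 3/50 + 7/100 → 13/100
merge 7/100 + 3/25 → 19/100
merge 13/100 + 19/100 → 8/25
merge 11/50 + 11/50 → 11/25
merge 6/25 + 8/25 → 14/25
merge 11/25 + 14/25 → 1
L = 13/100 + 19/100 + 8/25 + 11/25 + 14/25 + 1 = 66/25 = 2.64 bits/symbol.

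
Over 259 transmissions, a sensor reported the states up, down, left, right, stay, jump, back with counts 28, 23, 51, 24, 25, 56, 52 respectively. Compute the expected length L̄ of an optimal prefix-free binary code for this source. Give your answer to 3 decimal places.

Probabilities are the counts divided by 259.
Repeatedly combine the two least-probable nodes; the expected code length is the sum of the merged weights.
merge 23/259 + 24/259 → 47/259
merge 25/259 + 4/37 → 53/259
merge 47/259 + 51/259 → 14/37
merge 52/259 + 53/259 → 15/37
merge 8/37 + 14/37 → 22/37
merge 15/37 + 22/37 → 1
L = 47/259 + 53/259 + 14/37 + 15/37 + 22/37 + 1 = 716/259 ≈ 2.764 bits/symbol.

2.764 bits/symbol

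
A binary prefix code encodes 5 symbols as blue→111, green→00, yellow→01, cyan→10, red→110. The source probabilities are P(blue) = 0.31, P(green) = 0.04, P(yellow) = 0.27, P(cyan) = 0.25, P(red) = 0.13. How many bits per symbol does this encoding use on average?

2.44 bits/symbol

L̄ = Σ pᵢ·ℓᵢ = 0.31·3 + 0.04·2 + 0.27·2 + 0.25·2 + 0.13·3 = 2.44 bits/symbol.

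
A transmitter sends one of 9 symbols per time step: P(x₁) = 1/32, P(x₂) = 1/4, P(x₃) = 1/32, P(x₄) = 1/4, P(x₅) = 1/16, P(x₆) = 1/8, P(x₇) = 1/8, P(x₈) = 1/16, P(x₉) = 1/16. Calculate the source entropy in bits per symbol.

2.8125 bits

Each probability is a power of 1/2, so log₂(1/p) is an integer.
H = Σ p·log₂(1/p) = 1/32·5 + 1/4·2 + 1/32·5 + 1/4·2 + 1/16·4 + 1/8·3 + 1/8·3 + 1/16·4 + 1/16·4 = 2.8125 bits.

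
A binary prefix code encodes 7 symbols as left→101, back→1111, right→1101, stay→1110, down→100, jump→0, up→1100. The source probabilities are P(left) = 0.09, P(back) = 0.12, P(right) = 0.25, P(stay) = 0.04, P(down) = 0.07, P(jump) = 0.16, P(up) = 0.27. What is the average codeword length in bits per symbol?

L̄ = Σ pᵢ·ℓᵢ = 0.09·3 + 0.12·4 + 0.25·4 + 0.04·4 + 0.07·3 + 0.16·1 + 0.27·4 = 3.36 bits/symbol.

3.36 bits/symbol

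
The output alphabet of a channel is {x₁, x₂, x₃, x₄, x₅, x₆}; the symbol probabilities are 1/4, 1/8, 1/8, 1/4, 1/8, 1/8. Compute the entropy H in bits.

Each probability is a power of 1/2, so log₂(1/p) is an integer.
H = Σ p·log₂(1/p) = 1/4·2 + 1/8·3 + 1/8·3 + 1/4·2 + 1/8·3 + 1/8·3 = 2.5 bits.

2.5 bits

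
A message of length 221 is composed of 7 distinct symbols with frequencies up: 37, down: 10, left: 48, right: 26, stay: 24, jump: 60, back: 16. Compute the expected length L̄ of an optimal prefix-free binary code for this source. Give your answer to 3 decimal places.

2.629 bits/symbol

Probabilities are the counts divided by 221.
Repeatedly combine the two least-probable nodes; the expected code length is the sum of the merged weights.
merge 10/221 + 16/221 → 2/17
merge 24/221 + 2/17 → 50/221
merge 2/17 + 37/221 → 63/221
merge 48/221 + 50/221 → 98/221
merge 60/221 + 63/221 → 123/221
merge 98/221 + 123/221 → 1
L = 2/17 + 50/221 + 63/221 + 98/221 + 123/221 + 1 = 581/221 ≈ 2.629 bits/symbol.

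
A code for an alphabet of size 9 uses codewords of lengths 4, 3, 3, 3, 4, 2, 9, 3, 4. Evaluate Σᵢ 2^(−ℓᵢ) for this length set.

0.939453125

With common denominator 2^9 = 512: Σ 2^(−ℓᵢ) = 32/512 + 64/512 + 64/512 + 64/512 + 32/512 + 128/512 + 1/512 + 64/512 + 32/512 = 481/512 = 0.939453125.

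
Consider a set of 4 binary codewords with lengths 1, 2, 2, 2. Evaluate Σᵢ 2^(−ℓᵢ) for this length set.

1.25

With common denominator 2^2 = 4: Σ 2^(−ℓᵢ) = 2/4 + 1/4 + 1/4 + 1/4 = 5/4 = 1.25.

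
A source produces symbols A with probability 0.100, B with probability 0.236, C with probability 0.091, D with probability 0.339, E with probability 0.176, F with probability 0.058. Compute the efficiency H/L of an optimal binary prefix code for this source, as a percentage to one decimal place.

Entropy H = −Σ p log₂ p ≈ 2.3469 bits.
Huffman merges: 29/500+91/1000→149/1000; 1/10+149/1000→249/1000; 22/125+59/250→103/250; 249/1000+339/1000→147/250; 103/250+147/250→1. L = 1199/500 ≈ 2.3980.
Efficiency = H/L = 2.3469/2.3980 = 97.9%.

97.9%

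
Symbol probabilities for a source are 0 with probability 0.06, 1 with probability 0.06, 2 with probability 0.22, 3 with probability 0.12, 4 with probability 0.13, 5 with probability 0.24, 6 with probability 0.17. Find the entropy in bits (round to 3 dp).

H = −Σ pᵢ log₂ pᵢ.
−0.06·log₂(0.06) = 0.2435
−0.06·log₂(0.06) = 0.2435
−0.22·log₂(0.22) = 0.4806
−0.12·log₂(0.12) = 0.3671
−0.13·log₂(0.13) = 0.3826
−0.24·log₂(0.24) = 0.4941
−0.17·log₂(0.17) = 0.4346
Sum ≈ 2.6461 → 2.646 bits.

2.646 bits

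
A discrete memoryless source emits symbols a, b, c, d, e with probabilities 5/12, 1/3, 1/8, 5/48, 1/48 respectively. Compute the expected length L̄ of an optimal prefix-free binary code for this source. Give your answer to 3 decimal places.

1.958 bits/symbol

Repeatedly combine the two least-probable nodes; the expected code length is the sum of the merged weights.
merge 1/48 + 5/48 → 1/8
merge 1/8 + 1/8 → 1/4
merge 1/4 + 1/3 → 7/12
merge 5/12 + 7/12 → 1
L = 1/8 + 1/4 + 7/12 + 1 = 47/24 ≈ 1.958 bits/symbol.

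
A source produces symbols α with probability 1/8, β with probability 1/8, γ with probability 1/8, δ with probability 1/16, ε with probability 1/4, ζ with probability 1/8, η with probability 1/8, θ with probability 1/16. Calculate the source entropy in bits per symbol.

2.875 bits

Each probability is a power of 1/2, so log₂(1/p) is an integer.
H = Σ p·log₂(1/p) = 1/8·3 + 1/8·3 + 1/8·3 + 1/16·4 + 1/4·2 + 1/8·3 + 1/8·3 + 1/16·4 = 2.875 bits.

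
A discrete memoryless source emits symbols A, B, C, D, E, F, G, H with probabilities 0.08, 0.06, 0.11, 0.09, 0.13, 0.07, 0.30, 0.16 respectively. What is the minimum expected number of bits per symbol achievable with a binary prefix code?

2.83 bits/symbol

Repeatedly combine the two least-probable nodes; the expected code length is the sum of the merged weights.
merge 3/50 + 7/100 → 13/100
merge 2/25 + 9/100 → 17/100
merge 11/100 + 13/100 → 6/25
merge 13/100 + 4/25 → 29/100
merge 17/100 + 6/25 → 41/100
merge 29/100 + 3/10 → 59/100
merge 41/100 + 59/100 → 1
L = 13/100 + 17/100 + 6/25 + 29/100 + 41/100 + 59/100 + 1 = 283/100 = 2.83 bits/symbol.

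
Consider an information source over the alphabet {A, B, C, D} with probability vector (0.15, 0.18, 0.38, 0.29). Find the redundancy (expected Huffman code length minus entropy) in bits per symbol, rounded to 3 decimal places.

0.046 bits

Entropy H = −Σ p log₂ p ≈ 1.9042 bits.
Huffman merges: 3/20+9/50→33/100; 29/100+33/100→31/50; 19/50+31/50→1. L = 39/20 ≈ 1.9500.
L − H = 1.9500 − 1.9042 = 0.046 bits.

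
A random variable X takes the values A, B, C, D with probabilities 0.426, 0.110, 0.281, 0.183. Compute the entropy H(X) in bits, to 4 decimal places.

H = −Σ pᵢ log₂ pᵢ.
−0.426·log₂(0.426) = 0.5244
−0.110·log₂(0.110) = 0.3503
−0.281·log₂(0.281) = 0.5146
−0.183·log₂(0.183) = 0.4484
Sum ≈ 1.8377 → 1.8377 bits.

1.8377 bits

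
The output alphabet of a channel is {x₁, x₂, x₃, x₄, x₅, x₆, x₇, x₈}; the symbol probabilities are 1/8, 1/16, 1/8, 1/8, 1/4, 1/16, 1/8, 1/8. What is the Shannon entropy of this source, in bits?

Each probability is a power of 1/2, so log₂(1/p) is an integer.
H = Σ p·log₂(1/p) = 1/8·3 + 1/16·4 + 1/8·3 + 1/8·3 + 1/4·2 + 1/16·4 + 1/8·3 + 1/8·3 = 2.875 bits.

2.875 bits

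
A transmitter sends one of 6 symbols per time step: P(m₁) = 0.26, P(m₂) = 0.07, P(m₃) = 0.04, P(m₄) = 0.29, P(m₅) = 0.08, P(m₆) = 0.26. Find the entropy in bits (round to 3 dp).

2.274 bits

H = −Σ pᵢ log₂ pᵢ.
−0.26·log₂(0.26) = 0.5053
−0.07·log₂(0.07) = 0.2686
−0.04·log₂(0.04) = 0.1858
−0.29·log₂(0.29) = 0.5179
−0.08·log₂(0.08) = 0.2915
−0.26·log₂(0.26) = 0.5053
Sum ≈ 2.2743 → 2.274 bits.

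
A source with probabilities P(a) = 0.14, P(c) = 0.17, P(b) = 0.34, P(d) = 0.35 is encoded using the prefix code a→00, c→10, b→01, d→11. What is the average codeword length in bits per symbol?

L̄ = Σ pᵢ·ℓᵢ = 0.14·2 + 0.17·2 + 0.34·2 + 0.35·2 = 2 bits/symbol.

2 bits/symbol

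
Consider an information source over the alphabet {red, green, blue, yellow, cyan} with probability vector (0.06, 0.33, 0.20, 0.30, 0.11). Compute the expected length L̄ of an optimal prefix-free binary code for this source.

Repeatedly combine the two least-probable nodes; the expected code length is the sum of the merged weights.
merge 3/50 + 11/100 → 17/100
merge 17/100 + 1/5 → 37/100
merge 3/10 + 33/100 → 63/100
merge 37/100 + 63/100 → 1
L = 17/100 + 37/100 + 63/100 + 1 = 217/100 = 2.17 bits/symbol.

2.17 bits/symbol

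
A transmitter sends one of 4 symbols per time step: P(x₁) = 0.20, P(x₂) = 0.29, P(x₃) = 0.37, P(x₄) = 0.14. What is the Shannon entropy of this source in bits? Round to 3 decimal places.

1.910 bits

H = −Σ pᵢ log₂ pᵢ.
−0.20·log₂(0.20) = 0.4644
−0.29·log₂(0.29) = 0.5179
−0.37·log₂(0.37) = 0.5307
−0.14·log₂(0.14) = 0.3971
Sum ≈ 1.9101 → 1.910 bits.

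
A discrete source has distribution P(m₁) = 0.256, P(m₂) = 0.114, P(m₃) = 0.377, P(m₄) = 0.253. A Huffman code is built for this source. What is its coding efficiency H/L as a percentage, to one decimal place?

95.1%

Entropy H = −Σ p log₂ p ≈ 1.8926 bits.
Huffman merges: 57/500+253/1000→367/1000; 32/125+367/1000→623/1000; 377/1000+623/1000→1. L = 199/100 ≈ 1.9900.
Efficiency = H/L = 1.8926/1.9900 = 95.1%.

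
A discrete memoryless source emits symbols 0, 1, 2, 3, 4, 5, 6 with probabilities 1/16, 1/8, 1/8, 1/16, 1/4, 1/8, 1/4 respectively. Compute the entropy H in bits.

Each probability is a power of 1/2, so log₂(1/p) is an integer.
H = Σ p·log₂(1/p) = 1/16·4 + 1/8·3 + 1/8·3 + 1/16·4 + 1/4·2 + 1/8·3 + 1/4·2 = 2.625 bits.

2.625 bits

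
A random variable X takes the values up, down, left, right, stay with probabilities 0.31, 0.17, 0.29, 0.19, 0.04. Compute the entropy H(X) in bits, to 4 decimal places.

H = −Σ pᵢ log₂ pᵢ.
−0.31·log₂(0.31) = 0.5238
−0.17·log₂(0.17) = 0.4346
−0.29·log₂(0.29) = 0.5179
−0.19·log₂(0.19) = 0.4552
−0.04·log₂(0.04) = 0.1858
Sum ≈ 2.1173 → 2.1173 bits.

2.1173 bits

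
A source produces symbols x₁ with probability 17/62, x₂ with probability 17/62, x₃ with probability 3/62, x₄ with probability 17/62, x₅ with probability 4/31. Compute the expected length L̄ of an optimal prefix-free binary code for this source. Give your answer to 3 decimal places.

2.177 bits/symbol

Repeatedly combine the two least-probable nodes; the expected code length is the sum of the merged weights.
merge 3/62 + 4/31 → 11/62
merge 11/62 + 17/62 → 14/31
merge 17/62 + 17/62 → 17/31
merge 14/31 + 17/31 → 1
L = 11/62 + 14/31 + 17/31 + 1 = 135/62 ≈ 2.177 bits/symbol.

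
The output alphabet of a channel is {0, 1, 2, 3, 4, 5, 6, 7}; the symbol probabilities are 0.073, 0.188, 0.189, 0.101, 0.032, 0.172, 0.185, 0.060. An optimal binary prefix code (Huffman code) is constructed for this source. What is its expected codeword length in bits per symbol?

2.88 bits/symbol

Repeatedly combine the two least-probable nodes; the expected code length is the sum of the merged weights.
merge 4/125 + 3/50 → 23/250
merge 73/1000 + 23/250 → 33/200
merge 101/1000 + 33/200 → 133/500
merge 43/250 + 37/200 → 357/1000
merge 47/250 + 189/1000 → 377/1000
merge 133/500 + 357/1000 → 623/1000
merge 377/1000 + 623/1000 → 1
L = 23/250 + 33/200 + 133/500 + 357/1000 + 377/1000 + 623/1000 + 1 = 72/25 = 2.88 bits/symbol.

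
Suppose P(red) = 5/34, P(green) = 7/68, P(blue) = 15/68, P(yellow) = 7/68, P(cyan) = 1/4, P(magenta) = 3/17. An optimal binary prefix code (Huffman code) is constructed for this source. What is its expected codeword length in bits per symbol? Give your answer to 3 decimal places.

2.529 bits/symbol

Repeatedly combine the two least-probable nodes; the expected code length is the sum of the merged weights.
merge 7/68 + 7/68 → 7/34
merge 5/34 + 3/17 → 11/34
merge 7/34 + 15/68 → 29/68
merge 1/4 + 11/34 → 39/68
merge 29/68 + 39/68 → 1
L = 7/34 + 11/34 + 29/68 + 39/68 + 1 = 43/17 ≈ 2.529 bits/symbol.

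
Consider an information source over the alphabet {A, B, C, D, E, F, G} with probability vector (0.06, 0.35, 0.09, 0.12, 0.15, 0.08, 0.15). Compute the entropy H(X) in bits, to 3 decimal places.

H = −Σ pᵢ log₂ pᵢ.
−0.06·log₂(0.06) = 0.2435
−0.35·log₂(0.35) = 0.5301
−0.09·log₂(0.09) = 0.3127
−0.12·log₂(0.12) = 0.3671
−0.15·log₂(0.15) = 0.4105
−0.08·log₂(0.08) = 0.2915
−0.15·log₂(0.15) = 0.4105
Sum ≈ 2.5660 → 2.566 bits.

2.566 bits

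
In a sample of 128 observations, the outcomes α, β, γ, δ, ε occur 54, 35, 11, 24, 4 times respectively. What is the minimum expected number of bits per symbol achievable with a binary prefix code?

2 bits/symbol

Probabilities are the counts divided by 128.
Repeatedly combine the two least-probable nodes; the expected code length is the sum of the merged weights.
merge 1/32 + 11/128 → 15/128
merge 15/128 + 3/16 → 39/128
merge 35/128 + 39/128 → 37/64
merge 27/64 + 37/64 → 1
L = 15/128 + 39/128 + 37/64 + 1 = 2 bits/symbol.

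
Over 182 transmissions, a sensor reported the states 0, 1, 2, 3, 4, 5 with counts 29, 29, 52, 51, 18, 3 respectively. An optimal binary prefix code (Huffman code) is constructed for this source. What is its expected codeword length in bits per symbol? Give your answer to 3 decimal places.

Probabilities are the counts divided by 182.
Repeatedly combine the two least-probable nodes; the expected code length is the sum of the merged weights.
merge 3/182 + 9/91 → 3/26
merge 3/26 + 29/182 → 25/91
merge 29/182 + 25/91 → 79/182
merge 51/182 + 2/7 → 103/182
merge 79/182 + 103/182 → 1
L = 3/26 + 25/91 + 79/182 + 103/182 + 1 = 435/182 ≈ 2.390 bits/symbol.

2.390 bits/symbol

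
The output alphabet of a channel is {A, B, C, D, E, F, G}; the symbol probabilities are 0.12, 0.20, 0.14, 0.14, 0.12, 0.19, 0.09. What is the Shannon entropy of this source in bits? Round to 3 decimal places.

H = −Σ pᵢ log₂ pᵢ.
−0.12·log₂(0.12) = 0.3671
−0.20·log₂(0.20) = 0.4644
−0.14·log₂(0.14) = 0.3971
−0.14·log₂(0.14) = 0.3971
−0.12·log₂(0.12) = 0.3671
−0.19·log₂(0.19) = 0.4552
−0.09·log₂(0.09) = 0.3127
Sum ≈ 2.7606 → 2.761 bits.

2.761 bits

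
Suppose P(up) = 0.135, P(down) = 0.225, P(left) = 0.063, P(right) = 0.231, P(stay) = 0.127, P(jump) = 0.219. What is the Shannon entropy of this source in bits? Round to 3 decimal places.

2.472 bits

H = −Σ pᵢ log₂ pᵢ.
−0.135·log₂(0.135) = 0.3900
−0.225·log₂(0.225) = 0.4842
−0.063·log₂(0.063) = 0.2513
−0.231·log₂(0.231) = 0.4883
−0.127·log₂(0.127) = 0.3781
−0.219·log₂(0.219) = 0.4798
Sum ≈ 2.4717 → 2.472 bits.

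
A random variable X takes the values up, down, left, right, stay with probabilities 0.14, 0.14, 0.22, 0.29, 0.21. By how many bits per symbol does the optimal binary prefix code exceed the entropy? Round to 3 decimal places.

0.014 bits

Entropy H = −Σ p log₂ p ≈ 2.2655 bits.
Huffman merges: 7/50+7/50→7/25; 21/100+11/50→43/100; 7/25+29/100→57/100; 43/100+57/100→1. L = 57/25 ≈ 2.2800.
L − H = 2.2800 − 2.2655 = 0.014 bits.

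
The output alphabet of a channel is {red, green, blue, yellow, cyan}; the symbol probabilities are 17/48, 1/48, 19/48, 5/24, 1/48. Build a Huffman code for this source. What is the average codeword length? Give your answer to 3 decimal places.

1.896 bits/symbol

Repeatedly combine the two least-probable nodes; the expected code length is the sum of the merged weights.
merge 1/48 + 1/48 → 1/24
merge 1/24 + 5/24 → 1/4
merge 1/4 + 17/48 → 29/48
merge 19/48 + 29/48 → 1
L = 1/24 + 1/4 + 29/48 + 1 = 91/48 ≈ 1.896 bits/symbol.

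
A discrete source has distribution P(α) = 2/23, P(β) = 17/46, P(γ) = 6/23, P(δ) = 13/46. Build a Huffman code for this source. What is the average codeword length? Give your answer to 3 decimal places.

Repeatedly combine the two least-probable nodes; the expected code length is the sum of the merged weights.
merge 2/23 + 6/23 → 8/23
merge 13/46 + 8/23 → 29/46
merge 17/46 + 29/46 → 1
L = 8/23 + 29/46 + 1 = 91/46 ≈ 1.978 bits/symbol.

1.978 bits/symbol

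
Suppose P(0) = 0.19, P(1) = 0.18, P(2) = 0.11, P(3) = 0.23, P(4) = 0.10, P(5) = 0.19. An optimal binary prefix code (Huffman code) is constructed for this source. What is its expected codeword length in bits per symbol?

Repeatedly combine the two least-probable nodes; the expected code length is the sum of the merged weights.
merge 1/10 + 11/100 → 21/100
merge 9/50 + 19/100 → 37/100
merge 19/100 + 21/100 → 2/5
merge 23/100 + 37/100 → 3/5
merge 2/5 + 3/5 → 1
L = 21/100 + 37/100 + 2/5 + 3/5 + 1 = 129/50 = 2.58 bits/symbol.

2.58 bits/symbol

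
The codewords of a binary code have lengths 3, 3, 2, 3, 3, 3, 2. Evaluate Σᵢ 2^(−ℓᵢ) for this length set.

1.125

With common denominator 2^3 = 8: Σ 2^(−ℓᵢ) = 1/8 + 1/8 + 2/8 + 1/8 + 1/8 + 1/8 + 2/8 = 9/8 = 1.125.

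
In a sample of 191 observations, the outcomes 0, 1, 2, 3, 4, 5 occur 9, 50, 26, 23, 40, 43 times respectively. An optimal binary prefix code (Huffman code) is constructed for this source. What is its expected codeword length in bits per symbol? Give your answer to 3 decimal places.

Probabilities are the counts divided by 191.
Repeatedly combine the two least-probable nodes; the expected code length is the sum of the merged weights.
merge 9/191 + 23/191 → 32/191
merge 26/191 + 32/191 → 58/191
merge 40/191 + 43/191 → 83/191
merge 50/191 + 58/191 → 108/191
merge 83/191 + 108/191 → 1
L = 32/191 + 58/191 + 83/191 + 108/191 + 1 = 472/191 ≈ 2.471 bits/symbol.

2.471 bits/symbol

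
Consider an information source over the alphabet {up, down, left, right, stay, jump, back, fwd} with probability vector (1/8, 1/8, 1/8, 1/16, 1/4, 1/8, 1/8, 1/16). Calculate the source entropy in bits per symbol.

Each probability is a power of 1/2, so log₂(1/p) is an integer.
H = Σ p·log₂(1/p) = 1/8·3 + 1/8·3 + 1/8·3 + 1/16·4 + 1/4·2 + 1/8·3 + 1/8·3 + 1/16·4 = 2.875 bits.

2.875 bits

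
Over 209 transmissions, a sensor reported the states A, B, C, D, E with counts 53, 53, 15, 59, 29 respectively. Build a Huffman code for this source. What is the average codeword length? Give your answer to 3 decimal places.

Probabilities are the counts divided by 209.
Repeatedly combine the two least-probable nodes; the expected code length is the sum of the merged weights.
merge 15/209 + 29/209 → 4/19
merge 4/19 + 53/209 → 97/209
merge 53/209 + 59/209 → 112/209
merge 97/209 + 112/209 → 1
L = 4/19 + 97/209 + 112/209 + 1 = 42/19 ≈ 2.211 bits/symbol.

2.211 bits/symbol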